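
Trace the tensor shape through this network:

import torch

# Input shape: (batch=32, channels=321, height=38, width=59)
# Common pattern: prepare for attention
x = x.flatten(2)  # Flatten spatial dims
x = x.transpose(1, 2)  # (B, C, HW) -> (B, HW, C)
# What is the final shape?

Input shape: (32, 321, 38, 59)
  -> after flatten(2): (32, 321, 2242)
Output shape: (32, 2242, 321)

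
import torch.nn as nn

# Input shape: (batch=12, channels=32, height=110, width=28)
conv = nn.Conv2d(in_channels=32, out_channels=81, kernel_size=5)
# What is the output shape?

Input shape: (12, 32, 110, 28)
Output shape: (12, 81, 106, 24)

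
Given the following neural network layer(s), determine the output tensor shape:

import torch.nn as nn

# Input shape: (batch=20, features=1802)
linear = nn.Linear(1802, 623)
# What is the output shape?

Input shape: (20, 1802)
Output shape: (20, 623)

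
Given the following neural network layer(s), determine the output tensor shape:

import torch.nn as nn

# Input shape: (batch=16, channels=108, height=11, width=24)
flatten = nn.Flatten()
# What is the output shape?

Input shape: (16, 108, 11, 24)
Output shape: (16, 28512)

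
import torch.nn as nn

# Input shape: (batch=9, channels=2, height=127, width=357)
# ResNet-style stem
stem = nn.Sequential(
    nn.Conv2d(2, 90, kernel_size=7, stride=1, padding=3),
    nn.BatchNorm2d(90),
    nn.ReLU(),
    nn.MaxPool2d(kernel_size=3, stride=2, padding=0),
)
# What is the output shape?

Input shape: (9, 2, 127, 357)
  -> after Conv2d 7x7 stride=1: (9, 90, 127, 357)
Output shape: (9, 90, 63, 178)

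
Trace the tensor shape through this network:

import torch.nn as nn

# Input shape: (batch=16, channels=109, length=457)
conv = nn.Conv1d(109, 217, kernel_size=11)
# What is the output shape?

Input shape: (16, 109, 457)
Output shape: (16, 217, 447)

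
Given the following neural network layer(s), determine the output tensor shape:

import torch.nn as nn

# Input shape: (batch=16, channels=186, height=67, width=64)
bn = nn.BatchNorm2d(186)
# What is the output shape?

Input shape: (16, 186, 67, 64)
Output shape: (16, 186, 67, 64)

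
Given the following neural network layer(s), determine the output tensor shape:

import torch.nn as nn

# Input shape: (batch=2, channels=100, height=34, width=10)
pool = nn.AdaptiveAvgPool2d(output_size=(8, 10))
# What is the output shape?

Input shape: (2, 100, 34, 10)
Output shape: (2, 100, 8, 10)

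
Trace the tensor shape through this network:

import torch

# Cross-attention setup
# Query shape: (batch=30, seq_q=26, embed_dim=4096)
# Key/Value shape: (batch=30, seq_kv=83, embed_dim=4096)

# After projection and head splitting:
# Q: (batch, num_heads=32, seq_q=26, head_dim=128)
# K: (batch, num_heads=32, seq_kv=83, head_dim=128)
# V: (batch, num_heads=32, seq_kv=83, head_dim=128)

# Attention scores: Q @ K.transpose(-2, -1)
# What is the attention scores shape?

Input shape: (30, 26, 4096)
Output shape: (30, 32, 26, 83)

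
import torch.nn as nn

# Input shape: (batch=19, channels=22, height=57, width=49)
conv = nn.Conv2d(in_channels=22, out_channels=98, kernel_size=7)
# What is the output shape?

Input shape: (19, 22, 57, 49)
Output shape: (19, 98, 51, 43)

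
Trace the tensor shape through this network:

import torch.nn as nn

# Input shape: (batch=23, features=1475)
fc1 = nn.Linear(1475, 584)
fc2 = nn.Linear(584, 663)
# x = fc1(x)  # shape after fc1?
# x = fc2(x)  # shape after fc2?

Input shape: (23, 1475)
  -> after fc1: (23, 584)
Output shape: (23, 663)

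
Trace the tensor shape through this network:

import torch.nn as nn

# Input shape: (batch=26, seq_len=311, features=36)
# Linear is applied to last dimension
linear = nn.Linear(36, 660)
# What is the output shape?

Input shape: (26, 311, 36)
Output shape: (26, 311, 660)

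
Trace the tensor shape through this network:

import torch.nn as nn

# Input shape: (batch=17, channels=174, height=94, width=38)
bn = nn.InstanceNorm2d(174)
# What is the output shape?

Input shape: (17, 174, 94, 38)
Output shape: (17, 174, 94, 38)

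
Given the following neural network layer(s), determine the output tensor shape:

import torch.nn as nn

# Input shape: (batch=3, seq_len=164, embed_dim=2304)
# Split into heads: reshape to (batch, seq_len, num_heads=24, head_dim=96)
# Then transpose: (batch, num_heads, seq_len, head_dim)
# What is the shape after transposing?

Input shape: (3, 164, 2304)
  -> after reshape: (3, 164, 24, 96)
Output shape: (3, 24, 164, 96)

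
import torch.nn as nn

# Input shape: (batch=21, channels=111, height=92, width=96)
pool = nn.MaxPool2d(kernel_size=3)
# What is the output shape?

Input shape: (21, 111, 92, 96)
Output shape: (21, 111, 30, 32)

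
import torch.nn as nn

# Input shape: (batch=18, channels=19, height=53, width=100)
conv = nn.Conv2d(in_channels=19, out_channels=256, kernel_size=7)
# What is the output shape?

Input shape: (18, 19, 53, 100)
Output shape: (18, 256, 47, 94)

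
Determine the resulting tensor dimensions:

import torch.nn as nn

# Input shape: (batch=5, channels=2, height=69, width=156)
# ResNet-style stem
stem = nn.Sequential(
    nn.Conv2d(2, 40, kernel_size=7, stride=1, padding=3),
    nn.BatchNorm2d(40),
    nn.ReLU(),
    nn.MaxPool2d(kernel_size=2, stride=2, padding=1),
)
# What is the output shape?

Input shape: (5, 2, 69, 156)
  -> after Conv2d 7x7 stride=1: (5, 40, 69, 156)
Output shape: (5, 40, 35, 79)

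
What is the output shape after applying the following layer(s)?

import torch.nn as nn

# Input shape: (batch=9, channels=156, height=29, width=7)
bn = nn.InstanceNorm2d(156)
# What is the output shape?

Input shape: (9, 156, 29, 7)
Output shape: (9, 156, 29, 7)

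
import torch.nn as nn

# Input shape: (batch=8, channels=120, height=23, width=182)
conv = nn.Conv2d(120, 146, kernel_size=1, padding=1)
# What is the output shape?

Input shape: (8, 120, 23, 182)
Output shape: (8, 146, 25, 184)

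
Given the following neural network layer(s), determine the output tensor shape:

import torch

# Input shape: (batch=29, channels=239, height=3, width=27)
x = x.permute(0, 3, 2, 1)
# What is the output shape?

Input shape: (29, 239, 3, 27)
Output shape: (29, 27, 3, 239)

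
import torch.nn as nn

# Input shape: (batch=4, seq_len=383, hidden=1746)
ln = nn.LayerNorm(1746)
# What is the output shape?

Input shape: (4, 383, 1746)
Output shape: (4, 383, 1746)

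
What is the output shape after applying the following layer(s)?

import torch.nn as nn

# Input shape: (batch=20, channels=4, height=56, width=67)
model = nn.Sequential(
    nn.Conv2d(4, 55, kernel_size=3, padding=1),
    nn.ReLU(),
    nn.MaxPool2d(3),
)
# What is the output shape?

Input shape: (20, 4, 56, 67)
  -> after Conv2d: (20, 55, 56, 67)
  -> after ReLU: (20, 55, 56, 67)
Output shape: (20, 55, 18, 22)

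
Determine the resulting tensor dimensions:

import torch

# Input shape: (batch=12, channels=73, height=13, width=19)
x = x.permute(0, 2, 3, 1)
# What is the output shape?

Input shape: (12, 73, 13, 19)
Output shape: (12, 13, 19, 73)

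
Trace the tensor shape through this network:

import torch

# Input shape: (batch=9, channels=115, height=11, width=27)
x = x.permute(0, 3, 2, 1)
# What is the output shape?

Input shape: (9, 115, 11, 27)
Output shape: (9, 27, 11, 115)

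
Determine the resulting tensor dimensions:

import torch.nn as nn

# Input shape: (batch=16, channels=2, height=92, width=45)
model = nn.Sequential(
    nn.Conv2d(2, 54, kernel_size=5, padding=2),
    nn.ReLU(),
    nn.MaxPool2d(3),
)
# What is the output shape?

Input shape: (16, 2, 92, 45)
  -> after Conv2d: (16, 54, 92, 45)
  -> after ReLU: (16, 54, 92, 45)
Output shape: (16, 54, 30, 15)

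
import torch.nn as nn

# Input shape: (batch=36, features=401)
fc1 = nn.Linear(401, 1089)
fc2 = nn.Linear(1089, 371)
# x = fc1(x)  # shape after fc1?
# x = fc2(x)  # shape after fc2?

Input shape: (36, 401)
  -> after fc1: (36, 1089)
Output shape: (36, 371)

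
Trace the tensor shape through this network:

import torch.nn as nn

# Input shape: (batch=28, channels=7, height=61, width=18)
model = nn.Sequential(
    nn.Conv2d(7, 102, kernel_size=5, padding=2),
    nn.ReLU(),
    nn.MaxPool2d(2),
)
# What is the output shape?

Input shape: (28, 7, 61, 18)
  -> after Conv2d: (28, 102, 61, 18)
  -> after ReLU: (28, 102, 61, 18)
Output shape: (28, 102, 30, 9)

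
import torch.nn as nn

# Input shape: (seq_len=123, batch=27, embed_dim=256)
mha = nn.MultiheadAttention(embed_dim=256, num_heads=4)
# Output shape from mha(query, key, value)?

Input shape: (123, 27, 256)
Output shape: (123, 27, 256)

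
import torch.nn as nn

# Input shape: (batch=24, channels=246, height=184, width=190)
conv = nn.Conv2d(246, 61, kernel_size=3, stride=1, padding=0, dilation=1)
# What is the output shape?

Input shape: (24, 246, 184, 190)
Output shape: (24, 61, 182, 188)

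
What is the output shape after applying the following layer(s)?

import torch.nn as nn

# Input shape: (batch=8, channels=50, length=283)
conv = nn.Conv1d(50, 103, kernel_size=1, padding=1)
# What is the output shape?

Input shape: (8, 50, 283)
Output shape: (8, 103, 285)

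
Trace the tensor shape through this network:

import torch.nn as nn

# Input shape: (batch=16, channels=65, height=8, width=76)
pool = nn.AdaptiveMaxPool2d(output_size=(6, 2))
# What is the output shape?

Input shape: (16, 65, 8, 76)
Output shape: (16, 65, 6, 2)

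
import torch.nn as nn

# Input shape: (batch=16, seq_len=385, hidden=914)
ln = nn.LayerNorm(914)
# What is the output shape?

Input shape: (16, 385, 914)
Output shape: (16, 385, 914)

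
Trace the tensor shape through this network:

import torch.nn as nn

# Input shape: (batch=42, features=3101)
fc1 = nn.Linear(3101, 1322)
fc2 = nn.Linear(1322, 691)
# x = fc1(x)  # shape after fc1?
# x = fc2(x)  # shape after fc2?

Input shape: (42, 3101)
  -> after fc1: (42, 1322)
Output shape: (42, 691)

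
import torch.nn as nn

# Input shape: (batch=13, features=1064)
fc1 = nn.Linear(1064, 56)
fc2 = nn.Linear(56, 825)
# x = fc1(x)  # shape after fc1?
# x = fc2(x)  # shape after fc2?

Input shape: (13, 1064)
  -> after fc1: (13, 56)
Output shape: (13, 825)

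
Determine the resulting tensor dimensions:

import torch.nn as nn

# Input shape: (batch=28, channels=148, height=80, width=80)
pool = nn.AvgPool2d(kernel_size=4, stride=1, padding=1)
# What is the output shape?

Input shape: (28, 148, 80, 80)
Output shape: (28, 148, 79, 79)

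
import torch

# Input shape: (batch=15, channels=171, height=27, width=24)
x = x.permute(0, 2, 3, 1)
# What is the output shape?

Input shape: (15, 171, 27, 24)
Output shape: (15, 27, 24, 171)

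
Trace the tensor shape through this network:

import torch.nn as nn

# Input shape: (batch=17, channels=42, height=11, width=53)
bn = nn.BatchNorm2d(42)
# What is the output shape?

Input shape: (17, 42, 11, 53)
Output shape: (17, 42, 11, 53)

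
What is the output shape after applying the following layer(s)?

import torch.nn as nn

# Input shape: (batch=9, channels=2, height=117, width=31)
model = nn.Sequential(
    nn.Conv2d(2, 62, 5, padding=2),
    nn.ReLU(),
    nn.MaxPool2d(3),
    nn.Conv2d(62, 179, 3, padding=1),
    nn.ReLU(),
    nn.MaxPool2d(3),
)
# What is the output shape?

Input shape: (9, 2, 117, 31)
  -> after first Conv2d: (9, 62, 117, 31)
  -> after first MaxPool2d: (9, 62, 39, 10)
  -> after second Conv2d: (9, 179, 39, 10)
Output shape: (9, 179, 13, 3)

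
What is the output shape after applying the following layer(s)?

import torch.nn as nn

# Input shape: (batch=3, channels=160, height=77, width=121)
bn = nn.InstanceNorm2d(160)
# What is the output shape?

Input shape: (3, 160, 77, 121)
Output shape: (3, 160, 77, 121)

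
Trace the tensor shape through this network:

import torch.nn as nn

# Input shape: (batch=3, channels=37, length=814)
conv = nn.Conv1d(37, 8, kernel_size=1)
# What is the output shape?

Input shape: (3, 37, 814)
Output shape: (3, 8, 814)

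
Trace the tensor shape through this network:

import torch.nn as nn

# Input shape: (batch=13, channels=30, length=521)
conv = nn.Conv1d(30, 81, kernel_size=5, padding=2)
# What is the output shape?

Input shape: (13, 30, 521)
Output shape: (13, 81, 521)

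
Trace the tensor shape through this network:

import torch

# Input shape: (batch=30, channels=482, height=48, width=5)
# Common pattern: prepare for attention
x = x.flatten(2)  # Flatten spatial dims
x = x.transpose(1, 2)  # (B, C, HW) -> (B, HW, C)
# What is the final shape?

Input shape: (30, 482, 48, 5)
  -> after flatten(2): (30, 482, 240)
Output shape: (30, 240, 482)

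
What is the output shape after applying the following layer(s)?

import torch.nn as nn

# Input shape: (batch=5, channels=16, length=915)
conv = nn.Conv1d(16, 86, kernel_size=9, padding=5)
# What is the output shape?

Input shape: (5, 16, 915)
Output shape: (5, 86, 917)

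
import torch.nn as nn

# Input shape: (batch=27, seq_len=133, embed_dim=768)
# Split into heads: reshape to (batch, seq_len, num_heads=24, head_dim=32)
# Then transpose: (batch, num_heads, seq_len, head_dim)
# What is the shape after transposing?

Input shape: (27, 133, 768)
  -> after reshape: (27, 133, 24, 32)
Output shape: (27, 24, 133, 32)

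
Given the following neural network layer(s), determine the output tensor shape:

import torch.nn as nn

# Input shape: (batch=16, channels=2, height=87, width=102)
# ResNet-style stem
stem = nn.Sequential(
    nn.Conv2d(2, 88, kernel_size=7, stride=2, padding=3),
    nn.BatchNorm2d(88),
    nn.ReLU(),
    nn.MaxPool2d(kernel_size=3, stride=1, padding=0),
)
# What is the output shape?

Input shape: (16, 2, 87, 102)
  -> after Conv2d 7x7 stride=2: (16, 88, 44, 51)
Output shape: (16, 88, 42, 49)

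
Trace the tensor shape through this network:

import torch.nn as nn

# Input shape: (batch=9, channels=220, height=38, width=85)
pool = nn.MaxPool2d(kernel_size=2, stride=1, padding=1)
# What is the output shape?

Input shape: (9, 220, 38, 85)
Output shape: (9, 220, 39, 86)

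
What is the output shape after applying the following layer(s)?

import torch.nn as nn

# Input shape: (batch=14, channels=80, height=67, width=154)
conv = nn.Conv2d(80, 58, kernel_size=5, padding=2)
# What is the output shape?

Input shape: (14, 80, 67, 154)
Output shape: (14, 58, 67, 154)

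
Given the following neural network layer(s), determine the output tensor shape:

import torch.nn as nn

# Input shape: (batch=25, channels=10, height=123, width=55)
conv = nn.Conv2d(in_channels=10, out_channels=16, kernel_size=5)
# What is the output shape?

Input shape: (25, 10, 123, 55)
Output shape: (25, 16, 119, 51)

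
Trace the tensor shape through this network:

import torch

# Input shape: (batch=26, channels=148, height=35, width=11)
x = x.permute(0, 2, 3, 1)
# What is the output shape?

Input shape: (26, 148, 35, 11)
Output shape: (26, 35, 11, 148)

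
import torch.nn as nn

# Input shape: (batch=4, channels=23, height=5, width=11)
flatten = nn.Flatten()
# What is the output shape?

Input shape: (4, 23, 5, 11)
Output shape: (4, 1265)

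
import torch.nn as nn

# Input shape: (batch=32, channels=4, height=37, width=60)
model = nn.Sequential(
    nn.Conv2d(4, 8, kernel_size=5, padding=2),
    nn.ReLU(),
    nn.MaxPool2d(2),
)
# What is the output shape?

Input shape: (32, 4, 37, 60)
  -> after Conv2d: (32, 8, 37, 60)
  -> after ReLU: (32, 8, 37, 60)
Output shape: (32, 8, 18, 30)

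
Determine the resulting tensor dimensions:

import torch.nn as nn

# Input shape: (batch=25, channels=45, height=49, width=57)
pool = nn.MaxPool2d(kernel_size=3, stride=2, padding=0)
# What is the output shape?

Input shape: (25, 45, 49, 57)
Output shape: (25, 45, 24, 28)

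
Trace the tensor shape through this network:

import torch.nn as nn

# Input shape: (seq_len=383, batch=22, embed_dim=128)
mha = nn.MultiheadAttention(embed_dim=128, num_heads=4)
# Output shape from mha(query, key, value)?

Input shape: (383, 22, 128)
Output shape: (383, 22, 128)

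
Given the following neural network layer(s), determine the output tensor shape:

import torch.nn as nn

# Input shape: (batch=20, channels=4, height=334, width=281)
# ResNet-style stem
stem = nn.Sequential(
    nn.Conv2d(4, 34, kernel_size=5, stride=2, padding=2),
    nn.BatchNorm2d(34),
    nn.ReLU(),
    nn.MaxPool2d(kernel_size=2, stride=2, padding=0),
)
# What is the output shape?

Input shape: (20, 4, 334, 281)
  -> after Conv2d 5x5 stride=2: (20, 34, 167, 141)
Output shape: (20, 34, 83, 70)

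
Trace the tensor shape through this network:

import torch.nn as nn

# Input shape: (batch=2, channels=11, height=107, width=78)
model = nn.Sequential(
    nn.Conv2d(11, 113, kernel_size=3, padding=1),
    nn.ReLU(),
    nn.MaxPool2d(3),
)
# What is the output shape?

Input shape: (2, 11, 107, 78)
  -> after Conv2d: (2, 113, 107, 78)
  -> after ReLU: (2, 113, 107, 78)
Output shape: (2, 113, 35, 26)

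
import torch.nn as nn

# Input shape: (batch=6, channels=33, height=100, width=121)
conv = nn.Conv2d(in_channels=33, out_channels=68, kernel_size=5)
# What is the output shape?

Input shape: (6, 33, 100, 121)
Output shape: (6, 68, 96, 117)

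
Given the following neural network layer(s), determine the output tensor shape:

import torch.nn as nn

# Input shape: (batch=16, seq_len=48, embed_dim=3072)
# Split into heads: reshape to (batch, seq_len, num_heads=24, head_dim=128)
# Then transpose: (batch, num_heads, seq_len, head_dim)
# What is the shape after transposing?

Input shape: (16, 48, 3072)
  -> after reshape: (16, 48, 24, 128)
Output shape: (16, 24, 48, 128)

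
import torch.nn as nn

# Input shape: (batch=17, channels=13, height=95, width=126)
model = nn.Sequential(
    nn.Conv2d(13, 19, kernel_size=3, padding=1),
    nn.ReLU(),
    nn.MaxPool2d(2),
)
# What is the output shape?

Input shape: (17, 13, 95, 126)
  -> after Conv2d: (17, 19, 95, 126)
  -> after ReLU: (17, 19, 95, 126)
Output shape: (17, 19, 47, 63)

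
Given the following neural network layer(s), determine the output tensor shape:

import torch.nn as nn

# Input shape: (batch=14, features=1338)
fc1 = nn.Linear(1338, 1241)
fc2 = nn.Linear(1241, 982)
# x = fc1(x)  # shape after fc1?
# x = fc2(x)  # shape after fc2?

Input shape: (14, 1338)
  -> after fc1: (14, 1241)
Output shape: (14, 982)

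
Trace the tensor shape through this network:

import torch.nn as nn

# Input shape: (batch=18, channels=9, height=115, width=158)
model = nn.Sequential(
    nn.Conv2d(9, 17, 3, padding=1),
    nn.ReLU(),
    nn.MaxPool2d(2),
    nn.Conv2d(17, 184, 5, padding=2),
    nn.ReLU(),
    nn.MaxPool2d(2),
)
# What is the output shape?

Input shape: (18, 9, 115, 158)
  -> after first Conv2d: (18, 17, 115, 158)
  -> after first MaxPool2d: (18, 17, 57, 79)
  -> after second Conv2d: (18, 184, 57, 79)
Output shape: (18, 184, 28, 39)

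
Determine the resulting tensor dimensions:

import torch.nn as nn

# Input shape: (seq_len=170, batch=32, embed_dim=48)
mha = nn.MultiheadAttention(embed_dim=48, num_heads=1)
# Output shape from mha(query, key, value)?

Input shape: (170, 32, 48)
Output shape: (170, 32, 48)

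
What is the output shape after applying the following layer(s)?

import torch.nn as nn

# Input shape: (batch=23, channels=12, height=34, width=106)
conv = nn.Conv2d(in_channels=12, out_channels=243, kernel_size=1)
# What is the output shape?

Input shape: (23, 12, 34, 106)
Output shape: (23, 243, 34, 106)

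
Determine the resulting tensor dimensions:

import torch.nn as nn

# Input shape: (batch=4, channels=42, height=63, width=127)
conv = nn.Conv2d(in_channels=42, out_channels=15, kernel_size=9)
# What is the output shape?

Input shape: (4, 42, 63, 127)
Output shape: (4, 15, 55, 119)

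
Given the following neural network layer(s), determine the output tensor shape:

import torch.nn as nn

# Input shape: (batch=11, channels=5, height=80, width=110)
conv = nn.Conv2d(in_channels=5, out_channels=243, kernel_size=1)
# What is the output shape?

Input shape: (11, 5, 80, 110)
Output shape: (11, 243, 80, 110)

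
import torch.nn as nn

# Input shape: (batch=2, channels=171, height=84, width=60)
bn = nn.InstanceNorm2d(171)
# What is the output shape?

Input shape: (2, 171, 84, 60)
Output shape: (2, 171, 84, 60)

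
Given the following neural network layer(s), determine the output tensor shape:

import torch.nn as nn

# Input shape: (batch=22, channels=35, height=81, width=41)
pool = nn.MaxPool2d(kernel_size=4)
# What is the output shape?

Input shape: (22, 35, 81, 41)
Output shape: (22, 35, 20, 10)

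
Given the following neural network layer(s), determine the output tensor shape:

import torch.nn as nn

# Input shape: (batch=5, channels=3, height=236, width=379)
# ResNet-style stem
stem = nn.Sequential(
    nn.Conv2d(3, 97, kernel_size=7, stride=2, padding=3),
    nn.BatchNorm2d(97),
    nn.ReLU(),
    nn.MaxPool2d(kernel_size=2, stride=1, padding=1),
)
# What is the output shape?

Input shape: (5, 3, 236, 379)
  -> after Conv2d 7x7 stride=2: (5, 97, 118, 190)
Output shape: (5, 97, 119, 191)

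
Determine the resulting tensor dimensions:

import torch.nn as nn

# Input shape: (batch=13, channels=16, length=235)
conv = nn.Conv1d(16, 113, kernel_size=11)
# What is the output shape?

Input shape: (13, 16, 235)
Output shape: (13, 113, 225)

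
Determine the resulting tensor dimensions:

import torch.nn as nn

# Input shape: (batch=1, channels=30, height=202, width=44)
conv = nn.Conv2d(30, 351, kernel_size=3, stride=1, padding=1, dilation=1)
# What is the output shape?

Input shape: (1, 30, 202, 44)
Output shape: (1, 351, 202, 44)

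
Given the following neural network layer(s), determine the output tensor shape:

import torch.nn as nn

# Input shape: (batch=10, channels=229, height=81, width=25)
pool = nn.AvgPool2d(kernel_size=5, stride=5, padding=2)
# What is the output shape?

Input shape: (10, 229, 81, 25)
Output shape: (10, 229, 17, 5)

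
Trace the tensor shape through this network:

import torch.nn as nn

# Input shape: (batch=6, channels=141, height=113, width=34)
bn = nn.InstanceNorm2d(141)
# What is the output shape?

Input shape: (6, 141, 113, 34)
Output shape: (6, 141, 113, 34)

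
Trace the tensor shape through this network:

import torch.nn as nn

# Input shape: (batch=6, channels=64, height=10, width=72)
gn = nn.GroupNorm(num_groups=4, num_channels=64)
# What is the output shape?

Input shape: (6, 64, 10, 72)
Output shape: (6, 64, 10, 72)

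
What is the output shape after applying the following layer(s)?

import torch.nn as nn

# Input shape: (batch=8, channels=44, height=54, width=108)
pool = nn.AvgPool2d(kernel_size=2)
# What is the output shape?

Input shape: (8, 44, 54, 108)
Output shape: (8, 44, 27, 54)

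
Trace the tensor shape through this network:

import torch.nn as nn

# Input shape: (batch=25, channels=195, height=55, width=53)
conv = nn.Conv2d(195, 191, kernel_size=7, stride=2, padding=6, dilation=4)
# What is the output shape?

Input shape: (25, 195, 55, 53)
Output shape: (25, 191, 22, 21)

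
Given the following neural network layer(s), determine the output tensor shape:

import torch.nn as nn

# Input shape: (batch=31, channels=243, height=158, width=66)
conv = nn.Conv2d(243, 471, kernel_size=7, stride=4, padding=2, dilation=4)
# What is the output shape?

Input shape: (31, 243, 158, 66)
Output shape: (31, 471, 35, 12)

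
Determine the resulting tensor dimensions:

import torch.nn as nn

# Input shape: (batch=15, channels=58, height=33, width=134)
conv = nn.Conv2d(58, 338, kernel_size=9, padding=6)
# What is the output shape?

Input shape: (15, 58, 33, 134)
Output shape: (15, 338, 37, 138)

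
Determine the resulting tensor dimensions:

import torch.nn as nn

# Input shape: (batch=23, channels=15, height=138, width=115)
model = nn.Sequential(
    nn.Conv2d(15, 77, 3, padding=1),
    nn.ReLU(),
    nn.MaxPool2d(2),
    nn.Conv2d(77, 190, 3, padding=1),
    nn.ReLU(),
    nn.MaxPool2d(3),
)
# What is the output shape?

Input shape: (23, 15, 138, 115)
  -> after first Conv2d: (23, 77, 138, 115)
  -> after first MaxPool2d: (23, 77, 69, 57)
  -> after second Conv2d: (23, 190, 69, 57)
Output shape: (23, 190, 23, 19)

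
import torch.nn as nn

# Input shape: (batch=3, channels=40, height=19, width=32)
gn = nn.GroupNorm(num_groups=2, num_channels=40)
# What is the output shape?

Input shape: (3, 40, 19, 32)
Output shape: (3, 40, 19, 32)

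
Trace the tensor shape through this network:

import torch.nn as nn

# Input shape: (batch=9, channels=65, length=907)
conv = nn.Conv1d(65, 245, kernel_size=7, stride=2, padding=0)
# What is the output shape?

Input shape: (9, 65, 907)
Output shape: (9, 245, 451)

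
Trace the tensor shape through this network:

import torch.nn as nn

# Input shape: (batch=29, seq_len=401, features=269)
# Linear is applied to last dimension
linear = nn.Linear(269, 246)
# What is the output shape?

Input shape: (29, 401, 269)
Output shape: (29, 401, 246)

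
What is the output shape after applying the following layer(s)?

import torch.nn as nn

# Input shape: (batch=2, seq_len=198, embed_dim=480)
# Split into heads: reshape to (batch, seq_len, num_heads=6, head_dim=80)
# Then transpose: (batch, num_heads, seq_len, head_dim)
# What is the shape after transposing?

Input shape: (2, 198, 480)
  -> after reshape: (2, 198, 6, 80)
Output shape: (2, 6, 198, 80)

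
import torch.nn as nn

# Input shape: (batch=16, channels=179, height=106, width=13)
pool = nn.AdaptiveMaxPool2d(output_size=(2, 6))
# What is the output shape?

Input shape: (16, 179, 106, 13)
Output shape: (16, 179, 2, 6)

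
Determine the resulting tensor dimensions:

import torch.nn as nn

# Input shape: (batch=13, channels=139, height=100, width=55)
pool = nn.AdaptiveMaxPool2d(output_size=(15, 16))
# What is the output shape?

Input shape: (13, 139, 100, 55)
Output shape: (13, 139, 15, 16)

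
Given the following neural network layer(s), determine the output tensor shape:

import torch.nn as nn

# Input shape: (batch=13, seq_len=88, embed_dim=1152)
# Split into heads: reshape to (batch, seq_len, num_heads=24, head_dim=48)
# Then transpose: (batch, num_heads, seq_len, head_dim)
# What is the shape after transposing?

Input shape: (13, 88, 1152)
  -> after reshape: (13, 88, 24, 48)
Output shape: (13, 24, 88, 48)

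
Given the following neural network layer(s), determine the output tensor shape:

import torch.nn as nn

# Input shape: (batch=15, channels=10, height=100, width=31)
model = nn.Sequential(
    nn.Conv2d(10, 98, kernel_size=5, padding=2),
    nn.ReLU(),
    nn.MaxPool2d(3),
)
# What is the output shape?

Input shape: (15, 10, 100, 31)
  -> after Conv2d: (15, 98, 100, 31)
  -> after ReLU: (15, 98, 100, 31)
Output shape: (15, 98, 33, 10)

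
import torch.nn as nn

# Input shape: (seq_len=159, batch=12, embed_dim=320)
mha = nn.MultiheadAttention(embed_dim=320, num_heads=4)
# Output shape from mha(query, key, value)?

Input shape: (159, 12, 320)
Output shape: (159, 12, 320)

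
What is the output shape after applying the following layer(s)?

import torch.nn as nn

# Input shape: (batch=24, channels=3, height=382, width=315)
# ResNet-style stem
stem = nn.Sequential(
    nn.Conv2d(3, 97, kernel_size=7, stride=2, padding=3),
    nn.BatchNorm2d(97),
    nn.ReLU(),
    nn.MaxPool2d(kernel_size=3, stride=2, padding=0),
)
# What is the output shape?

Input shape: (24, 3, 382, 315)
  -> after Conv2d 7x7 stride=2: (24, 97, 191, 158)
Output shape: (24, 97, 95, 78)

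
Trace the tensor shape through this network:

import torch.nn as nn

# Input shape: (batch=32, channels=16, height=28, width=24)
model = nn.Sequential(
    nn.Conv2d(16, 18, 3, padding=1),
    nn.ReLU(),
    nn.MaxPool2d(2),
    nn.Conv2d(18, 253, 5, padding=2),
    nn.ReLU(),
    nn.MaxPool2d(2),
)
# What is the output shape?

Input shape: (32, 16, 28, 24)
  -> after first Conv2d: (32, 18, 28, 24)
  -> after first MaxPool2d: (32, 18, 14, 12)
  -> after second Conv2d: (32, 253, 14, 12)
Output shape: (32, 253, 7, 6)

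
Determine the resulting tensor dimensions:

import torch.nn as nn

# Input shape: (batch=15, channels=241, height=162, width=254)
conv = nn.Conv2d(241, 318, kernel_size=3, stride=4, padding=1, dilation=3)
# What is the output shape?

Input shape: (15, 241, 162, 254)
Output shape: (15, 318, 40, 63)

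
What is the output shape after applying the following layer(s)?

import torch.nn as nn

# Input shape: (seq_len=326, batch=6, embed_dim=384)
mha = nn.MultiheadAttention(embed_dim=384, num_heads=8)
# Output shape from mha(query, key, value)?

Input shape: (326, 6, 384)
Output shape: (326, 6, 384)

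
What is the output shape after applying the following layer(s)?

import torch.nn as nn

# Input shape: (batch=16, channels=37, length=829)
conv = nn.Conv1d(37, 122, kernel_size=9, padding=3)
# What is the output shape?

Input shape: (16, 37, 829)
Output shape: (16, 122, 827)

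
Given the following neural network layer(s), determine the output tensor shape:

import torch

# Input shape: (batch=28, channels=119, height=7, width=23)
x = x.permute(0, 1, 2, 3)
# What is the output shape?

Input shape: (28, 119, 7, 23)
Output shape: (28, 119, 7, 23)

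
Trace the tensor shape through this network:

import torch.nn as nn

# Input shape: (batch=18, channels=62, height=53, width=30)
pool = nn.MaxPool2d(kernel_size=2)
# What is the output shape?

Input shape: (18, 62, 53, 30)
Output shape: (18, 62, 26, 15)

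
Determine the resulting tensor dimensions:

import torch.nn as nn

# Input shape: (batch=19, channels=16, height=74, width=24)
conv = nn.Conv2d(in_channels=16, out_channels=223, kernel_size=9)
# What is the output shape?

Input shape: (19, 16, 74, 24)
Output shape: (19, 223, 66, 16)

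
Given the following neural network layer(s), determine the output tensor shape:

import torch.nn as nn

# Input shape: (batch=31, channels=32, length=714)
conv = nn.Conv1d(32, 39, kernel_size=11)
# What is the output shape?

Input shape: (31, 32, 714)
Output shape: (31, 39, 704)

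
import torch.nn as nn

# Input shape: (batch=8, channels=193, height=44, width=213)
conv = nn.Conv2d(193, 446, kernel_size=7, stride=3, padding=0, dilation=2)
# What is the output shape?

Input shape: (8, 193, 44, 213)
Output shape: (8, 446, 11, 67)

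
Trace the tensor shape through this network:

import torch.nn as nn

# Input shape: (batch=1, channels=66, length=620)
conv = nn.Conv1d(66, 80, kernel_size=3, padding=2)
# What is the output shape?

Input shape: (1, 66, 620)
Output shape: (1, 80, 622)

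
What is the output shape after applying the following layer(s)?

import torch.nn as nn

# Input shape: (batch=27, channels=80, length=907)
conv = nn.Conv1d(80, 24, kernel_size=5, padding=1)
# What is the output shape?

Input shape: (27, 80, 907)
Output shape: (27, 24, 905)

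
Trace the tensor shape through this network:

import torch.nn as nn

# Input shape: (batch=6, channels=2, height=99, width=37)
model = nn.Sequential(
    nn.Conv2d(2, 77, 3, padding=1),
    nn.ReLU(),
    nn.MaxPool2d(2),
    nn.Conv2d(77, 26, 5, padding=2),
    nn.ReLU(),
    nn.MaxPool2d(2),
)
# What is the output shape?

Input shape: (6, 2, 99, 37)
  -> after first Conv2d: (6, 77, 99, 37)
  -> after first MaxPool2d: (6, 77, 49, 18)
  -> after second Conv2d: (6, 26, 49, 18)
Output shape: (6, 26, 24, 9)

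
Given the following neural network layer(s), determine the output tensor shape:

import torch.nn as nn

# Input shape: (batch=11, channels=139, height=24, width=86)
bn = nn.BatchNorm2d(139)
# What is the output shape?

Input shape: (11, 139, 24, 86)
Output shape: (11, 139, 24, 86)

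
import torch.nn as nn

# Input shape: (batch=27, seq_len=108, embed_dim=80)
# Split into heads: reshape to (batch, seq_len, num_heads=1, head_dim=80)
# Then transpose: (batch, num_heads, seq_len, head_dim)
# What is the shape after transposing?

Input shape: (27, 108, 80)
  -> after reshape: (27, 108, 1, 80)
Output shape: (27, 1, 108, 80)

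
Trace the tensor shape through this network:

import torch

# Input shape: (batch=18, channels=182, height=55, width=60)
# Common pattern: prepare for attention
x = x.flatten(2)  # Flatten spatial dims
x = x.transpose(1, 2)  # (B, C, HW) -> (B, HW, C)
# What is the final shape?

Input shape: (18, 182, 55, 60)
  -> after flatten(2): (18, 182, 3300)
Output shape: (18, 3300, 182)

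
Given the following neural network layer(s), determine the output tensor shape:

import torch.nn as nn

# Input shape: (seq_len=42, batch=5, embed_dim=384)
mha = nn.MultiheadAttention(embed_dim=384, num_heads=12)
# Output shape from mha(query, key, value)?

Input shape: (42, 5, 384)
Output shape: (42, 5, 384)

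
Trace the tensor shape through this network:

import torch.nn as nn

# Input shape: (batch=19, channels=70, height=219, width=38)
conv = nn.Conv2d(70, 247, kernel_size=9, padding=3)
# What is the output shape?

Input shape: (19, 70, 219, 38)
Output shape: (19, 247, 217, 36)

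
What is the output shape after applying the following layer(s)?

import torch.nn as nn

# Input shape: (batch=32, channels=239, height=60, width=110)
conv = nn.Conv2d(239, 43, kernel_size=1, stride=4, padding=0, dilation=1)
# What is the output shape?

Input shape: (32, 239, 60, 110)
Output shape: (32, 43, 15, 28)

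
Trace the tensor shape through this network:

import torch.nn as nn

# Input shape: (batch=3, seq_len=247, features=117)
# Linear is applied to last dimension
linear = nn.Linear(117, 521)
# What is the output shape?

Input shape: (3, 247, 117)
Output shape: (3, 247, 521)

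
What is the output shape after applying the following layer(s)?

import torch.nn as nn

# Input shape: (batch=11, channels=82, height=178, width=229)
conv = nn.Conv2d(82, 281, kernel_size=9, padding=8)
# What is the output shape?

Input shape: (11, 82, 178, 229)
Output shape: (11, 281, 186, 237)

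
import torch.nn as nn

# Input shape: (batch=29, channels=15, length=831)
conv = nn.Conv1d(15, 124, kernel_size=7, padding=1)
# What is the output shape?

Input shape: (29, 15, 831)
Output shape: (29, 124, 827)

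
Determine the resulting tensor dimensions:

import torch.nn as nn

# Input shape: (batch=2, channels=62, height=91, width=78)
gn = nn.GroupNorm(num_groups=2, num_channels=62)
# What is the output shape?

Input shape: (2, 62, 91, 78)
Output shape: (2, 62, 91, 78)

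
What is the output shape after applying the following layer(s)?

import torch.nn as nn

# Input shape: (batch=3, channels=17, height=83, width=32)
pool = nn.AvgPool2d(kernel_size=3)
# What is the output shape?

Input shape: (3, 17, 83, 32)
Output shape: (3, 17, 27, 10)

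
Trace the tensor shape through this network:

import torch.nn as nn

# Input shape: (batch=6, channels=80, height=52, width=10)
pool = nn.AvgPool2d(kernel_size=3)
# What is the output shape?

Input shape: (6, 80, 52, 10)
Output shape: (6, 80, 17, 3)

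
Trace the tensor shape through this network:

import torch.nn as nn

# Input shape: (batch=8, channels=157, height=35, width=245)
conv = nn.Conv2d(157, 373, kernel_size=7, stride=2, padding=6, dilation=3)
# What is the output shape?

Input shape: (8, 157, 35, 245)
Output shape: (8, 373, 15, 120)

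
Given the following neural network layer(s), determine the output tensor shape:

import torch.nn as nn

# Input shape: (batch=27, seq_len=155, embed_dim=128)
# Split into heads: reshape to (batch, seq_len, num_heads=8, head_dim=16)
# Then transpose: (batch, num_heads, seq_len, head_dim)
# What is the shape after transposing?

Input shape: (27, 155, 128)
  -> after reshape: (27, 155, 8, 16)
Output shape: (27, 8, 155, 16)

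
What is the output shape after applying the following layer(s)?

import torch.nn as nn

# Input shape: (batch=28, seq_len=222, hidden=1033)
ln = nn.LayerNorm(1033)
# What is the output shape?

Input shape: (28, 222, 1033)
Output shape: (28, 222, 1033)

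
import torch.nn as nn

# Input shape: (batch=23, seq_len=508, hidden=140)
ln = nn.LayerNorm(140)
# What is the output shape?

Input shape: (23, 508, 140)
Output shape: (23, 508, 140)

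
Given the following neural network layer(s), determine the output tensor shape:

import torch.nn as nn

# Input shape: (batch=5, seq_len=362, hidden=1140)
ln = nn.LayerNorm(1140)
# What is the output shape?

Input shape: (5, 362, 1140)
Output shape: (5, 362, 1140)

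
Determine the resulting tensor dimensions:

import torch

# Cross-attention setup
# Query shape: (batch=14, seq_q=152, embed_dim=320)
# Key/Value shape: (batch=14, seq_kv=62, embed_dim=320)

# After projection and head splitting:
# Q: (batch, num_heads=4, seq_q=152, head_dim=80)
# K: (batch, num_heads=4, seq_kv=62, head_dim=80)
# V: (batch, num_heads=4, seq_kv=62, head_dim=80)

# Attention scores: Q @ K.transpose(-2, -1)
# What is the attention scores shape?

Input shape: (14, 152, 320)
Output shape: (14, 4, 152, 62)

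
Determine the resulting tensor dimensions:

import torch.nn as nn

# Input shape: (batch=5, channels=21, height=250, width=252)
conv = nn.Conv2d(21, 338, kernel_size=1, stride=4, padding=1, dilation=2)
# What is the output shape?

Input shape: (5, 21, 250, 252)
Output shape: (5, 338, 63, 64)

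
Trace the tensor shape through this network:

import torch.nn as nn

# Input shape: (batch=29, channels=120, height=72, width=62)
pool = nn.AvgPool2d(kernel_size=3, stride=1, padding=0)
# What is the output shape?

Input shape: (29, 120, 72, 62)
Output shape: (29, 120, 70, 60)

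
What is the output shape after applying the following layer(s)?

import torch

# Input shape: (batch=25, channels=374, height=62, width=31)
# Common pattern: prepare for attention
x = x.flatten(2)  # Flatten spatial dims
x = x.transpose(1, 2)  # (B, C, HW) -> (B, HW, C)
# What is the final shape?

Input shape: (25, 374, 62, 31)
  -> after flatten(2): (25, 374, 1922)
Output shape: (25, 1922, 374)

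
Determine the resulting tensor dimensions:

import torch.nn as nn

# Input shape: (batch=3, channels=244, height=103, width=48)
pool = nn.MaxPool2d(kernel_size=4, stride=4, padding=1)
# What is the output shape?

Input shape: (3, 244, 103, 48)
Output shape: (3, 244, 26, 12)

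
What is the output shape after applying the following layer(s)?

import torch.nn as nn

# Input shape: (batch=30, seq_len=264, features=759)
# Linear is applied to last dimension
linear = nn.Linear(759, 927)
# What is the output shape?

Input shape: (30, 264, 759)
Output shape: (30, 264, 927)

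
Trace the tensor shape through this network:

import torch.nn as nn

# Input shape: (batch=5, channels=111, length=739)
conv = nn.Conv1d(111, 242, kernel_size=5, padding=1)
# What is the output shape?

Input shape: (5, 111, 739)
Output shape: (5, 242, 737)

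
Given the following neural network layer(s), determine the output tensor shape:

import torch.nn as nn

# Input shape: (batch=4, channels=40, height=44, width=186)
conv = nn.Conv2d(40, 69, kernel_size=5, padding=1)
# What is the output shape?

Input shape: (4, 40, 44, 186)
Output shape: (4, 69, 42, 184)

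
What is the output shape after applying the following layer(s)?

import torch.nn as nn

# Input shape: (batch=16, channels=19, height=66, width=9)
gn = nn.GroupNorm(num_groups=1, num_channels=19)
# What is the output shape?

Input shape: (16, 19, 66, 9)
Output shape: (16, 19, 66, 9)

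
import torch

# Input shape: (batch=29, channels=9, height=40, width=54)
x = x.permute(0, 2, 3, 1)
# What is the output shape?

Input shape: (29, 9, 40, 54)
Output shape: (29, 40, 54, 9)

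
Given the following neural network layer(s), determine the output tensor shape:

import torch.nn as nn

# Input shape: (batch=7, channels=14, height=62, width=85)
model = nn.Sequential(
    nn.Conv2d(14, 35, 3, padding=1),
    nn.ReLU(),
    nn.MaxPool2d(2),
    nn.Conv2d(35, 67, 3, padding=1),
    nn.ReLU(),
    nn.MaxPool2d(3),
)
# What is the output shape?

Input shape: (7, 14, 62, 85)
  -> after first Conv2d: (7, 35, 62, 85)
  -> after first MaxPool2d: (7, 35, 31, 42)
  -> after second Conv2d: (7, 67, 31, 42)
Output shape: (7, 67, 10, 14)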